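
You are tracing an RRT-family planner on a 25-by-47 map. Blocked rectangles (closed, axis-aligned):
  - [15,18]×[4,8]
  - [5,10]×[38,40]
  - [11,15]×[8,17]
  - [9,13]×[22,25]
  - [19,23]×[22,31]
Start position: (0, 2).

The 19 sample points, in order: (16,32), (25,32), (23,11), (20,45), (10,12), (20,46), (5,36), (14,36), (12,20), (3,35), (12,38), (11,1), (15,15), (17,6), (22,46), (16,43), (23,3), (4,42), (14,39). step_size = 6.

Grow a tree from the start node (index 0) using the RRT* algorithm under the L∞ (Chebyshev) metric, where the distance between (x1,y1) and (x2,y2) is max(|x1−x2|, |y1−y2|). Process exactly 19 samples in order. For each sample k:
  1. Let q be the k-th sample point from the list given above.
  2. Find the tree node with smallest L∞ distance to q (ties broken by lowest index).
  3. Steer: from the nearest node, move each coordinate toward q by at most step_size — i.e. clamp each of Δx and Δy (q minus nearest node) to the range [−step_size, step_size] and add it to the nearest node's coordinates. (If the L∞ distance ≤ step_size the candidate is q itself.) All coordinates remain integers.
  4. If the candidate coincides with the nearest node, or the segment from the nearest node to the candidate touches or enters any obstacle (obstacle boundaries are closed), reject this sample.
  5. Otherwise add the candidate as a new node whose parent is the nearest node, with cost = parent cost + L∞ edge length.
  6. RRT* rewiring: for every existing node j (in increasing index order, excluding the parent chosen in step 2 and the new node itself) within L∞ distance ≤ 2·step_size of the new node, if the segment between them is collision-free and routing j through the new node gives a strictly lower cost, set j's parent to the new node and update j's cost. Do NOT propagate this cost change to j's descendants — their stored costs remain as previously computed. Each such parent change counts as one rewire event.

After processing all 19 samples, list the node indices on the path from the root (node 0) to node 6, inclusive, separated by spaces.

Path: 0 1 5 6

1. q=(16,32) nearest=0 d=30 new=(6,8) → add node 1 parent=0 cost=6
2. q=(25,32) nearest=1 d=24 new=(12,14) → blocked by [11,15]×[8,17], reject
3. q=(23,11) nearest=1 d=17 new=(12,11) → blocked by [11,15]×[8,17], reject
4. q=(20,45) nearest=1 d=37 new=(12,14) → blocked by [11,15]×[8,17], reject
5. q=(10,12) nearest=1 d=4 new=(10,12) → add node 2 parent=1 cost=10
6. q=(20,46) nearest=2 d=34 new=(16,18) → blocked by [11,15]×[8,17], reject
7. q=(5,36) nearest=2 d=24 new=(5,18) → add node 3 parent=2 cost=16
8. q=(14,36) nearest=3 d=18 new=(11,24) → blocked by [9,13]×[22,25], reject
9. q=(12,20) nearest=3 d=7 new=(11,20) → add node 4 parent=3 cost=22
10. q=(3,35) nearest=4 d=15 new=(5,26) → blocked by [9,13]×[22,25], reject
11. q=(12,38) nearest=4 d=18 new=(12,26) → blocked by [9,13]×[22,25], reject
12. q=(11,1) nearest=1 d=7 new=(11,2) → add node 5 parent=1 cost=12
13. q=(15,15) nearest=2 d=5 new=(15,15) → blocked by [11,15]×[8,17], reject
14. q=(17,6) nearest=5 d=6 new=(17,6) → blocked by [15,18]×[4,8], reject
15. q=(22,46) nearest=4 d=26 new=(17,26) → blocked by [9,13]×[22,25], reject
16. q=(16,43) nearest=4 d=23 new=(16,26) → blocked by [9,13]×[22,25], reject
17. q=(23,3) nearest=5 d=12 new=(17,3) → add node 6 parent=5 cost=18
18. q=(4,42) nearest=4 d=22 new=(5,26) → blocked by [9,13]×[22,25], reject
19. q=(14,39) nearest=4 d=19 new=(14,26) → blocked by [9,13]×[22,25], reject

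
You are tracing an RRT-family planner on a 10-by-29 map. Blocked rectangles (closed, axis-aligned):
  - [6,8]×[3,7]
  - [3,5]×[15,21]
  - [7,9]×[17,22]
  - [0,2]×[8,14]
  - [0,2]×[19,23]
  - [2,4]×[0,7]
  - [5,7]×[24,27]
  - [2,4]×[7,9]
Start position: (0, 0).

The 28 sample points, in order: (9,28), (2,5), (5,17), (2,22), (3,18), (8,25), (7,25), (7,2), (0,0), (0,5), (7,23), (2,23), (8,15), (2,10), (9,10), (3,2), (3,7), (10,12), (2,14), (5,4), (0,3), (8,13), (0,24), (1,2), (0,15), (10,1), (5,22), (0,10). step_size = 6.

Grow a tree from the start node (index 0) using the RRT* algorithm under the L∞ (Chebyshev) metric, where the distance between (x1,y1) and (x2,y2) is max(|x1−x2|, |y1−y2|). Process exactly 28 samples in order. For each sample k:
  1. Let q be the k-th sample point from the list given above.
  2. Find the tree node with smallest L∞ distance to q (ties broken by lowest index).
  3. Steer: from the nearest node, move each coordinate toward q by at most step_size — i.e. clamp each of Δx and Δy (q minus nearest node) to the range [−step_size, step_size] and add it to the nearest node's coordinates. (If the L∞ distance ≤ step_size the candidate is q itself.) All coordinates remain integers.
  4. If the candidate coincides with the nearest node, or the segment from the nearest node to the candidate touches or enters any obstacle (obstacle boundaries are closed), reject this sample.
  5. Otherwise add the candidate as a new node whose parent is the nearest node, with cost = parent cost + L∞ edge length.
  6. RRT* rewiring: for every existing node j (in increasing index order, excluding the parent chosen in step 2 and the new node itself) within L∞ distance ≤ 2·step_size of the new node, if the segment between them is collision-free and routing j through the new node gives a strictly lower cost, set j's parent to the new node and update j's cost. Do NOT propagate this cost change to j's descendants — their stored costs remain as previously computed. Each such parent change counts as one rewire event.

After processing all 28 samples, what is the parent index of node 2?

Parent of node 2: 1

1. q=(9,28) nearest=0 d=28 new=(6,6) → blocked by [6,8]×[3,7], reject
2. q=(2,5) nearest=0 d=5 new=(2,5) → blocked by [2,4]×[0,7], reject
3. q=(5,17) nearest=0 d=17 new=(5,6) → blocked by [2,4]×[0,7], reject
4. q=(2,22) nearest=0 d=22 new=(2,6) → blocked by [2,4]×[0,7], reject
5. q=(3,18) nearest=0 d=18 new=(3,6) → blocked by [2,4]×[0,7], reject
6. q=(8,25) nearest=0 d=25 new=(6,6) → blocked by [6,8]×[3,7], reject
7. q=(7,25) nearest=0 d=25 new=(6,6) → blocked by [6,8]×[3,7], reject
8. q=(7,2) nearest=0 d=7 new=(6,2) → blocked by [2,4]×[0,7], reject
9. q=(0,0) nearest=0 d=0 → coincident, reject
10. q=(0,5) nearest=0 d=5 new=(0,5) → add node 1 parent=0 cost=5
11. q=(7,23) nearest=1 d=18 new=(6,11) → blocked by [2,4]×[0,7], reject
12. q=(2,23) nearest=1 d=18 new=(2,11) → blocked by [0,2]×[8,14], reject
13. q=(8,15) nearest=1 d=10 new=(6,11) → blocked by [2,4]×[0,7], reject
14. q=(2,10) nearest=1 d=5 new=(2,10) → blocked by [0,2]×[8,14], reject
15. q=(9,10) nearest=1 d=9 new=(6,10) → blocked by [2,4]×[0,7], reject
16. q=(3,2) nearest=0 d=3 new=(3,2) → blocked by [2,4]×[0,7], reject
17. q=(3,7) nearest=1 d=3 new=(3,7) → blocked by [2,4]×[0,7], reject
18. q=(10,12) nearest=1 d=10 new=(6,11) → blocked by [2,4]×[0,7], reject
19. q=(2,14) nearest=1 d=9 new=(2,11) → blocked by [0,2]×[8,14], reject
20. q=(5,4) nearest=0 d=5 new=(5,4) → blocked by [2,4]×[0,7], reject
21. q=(0,3) nearest=1 d=2 new=(0,3) → add node 2 parent=1 cost=7
22. q=(8,13) nearest=1 d=8 new=(6,11) → blocked by [2,4]×[0,7], reject
23. q=(0,24) nearest=1 d=19 new=(0,11) → blocked by [0,2]×[8,14], reject
24. q=(1,2) nearest=2 d=1 new=(1,2) → add node 3 parent=2 cost=8
25. q=(0,15) nearest=1 d=10 new=(0,11) → blocked by [0,2]×[8,14], reject
26. q=(10,1) nearest=3 d=9 new=(7,1) → blocked by [2,4]×[0,7], reject
27. q=(5,22) nearest=1 d=17 new=(5,11) → blocked by [2,4]×[7,9], reject
28. q=(0,10) nearest=1 d=5 new=(0,10) → blocked by [0,2]×[8,14], reject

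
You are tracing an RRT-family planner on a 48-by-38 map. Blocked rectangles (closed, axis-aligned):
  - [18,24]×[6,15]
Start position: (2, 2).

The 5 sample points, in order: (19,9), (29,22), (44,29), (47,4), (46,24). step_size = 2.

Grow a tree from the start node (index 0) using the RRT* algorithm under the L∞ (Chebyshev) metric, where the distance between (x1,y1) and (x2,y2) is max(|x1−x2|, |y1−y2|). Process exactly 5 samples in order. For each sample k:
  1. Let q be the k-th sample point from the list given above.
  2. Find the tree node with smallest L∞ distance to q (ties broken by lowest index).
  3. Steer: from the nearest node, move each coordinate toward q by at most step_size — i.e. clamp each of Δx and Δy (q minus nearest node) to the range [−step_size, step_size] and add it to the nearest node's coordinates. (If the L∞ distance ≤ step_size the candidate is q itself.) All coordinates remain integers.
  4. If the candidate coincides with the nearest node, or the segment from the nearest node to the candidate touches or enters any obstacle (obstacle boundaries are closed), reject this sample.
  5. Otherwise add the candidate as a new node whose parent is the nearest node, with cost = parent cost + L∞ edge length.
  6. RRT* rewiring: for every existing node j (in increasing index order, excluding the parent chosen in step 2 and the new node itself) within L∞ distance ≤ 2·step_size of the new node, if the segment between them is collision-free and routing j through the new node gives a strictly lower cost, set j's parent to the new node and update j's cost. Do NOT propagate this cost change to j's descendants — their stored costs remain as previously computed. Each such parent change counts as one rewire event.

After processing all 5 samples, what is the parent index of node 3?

Parent of node 3: 2

1. q=(19,9) nearest=0 d=17 new=(4,4) → add node 1 parent=0 cost=2
2. q=(29,22) nearest=1 d=25 new=(6,6) → add node 2 parent=1 cost=4
3. q=(44,29) nearest=2 d=38 new=(8,8) → add node 3 parent=2 cost=6
4. q=(47,4) nearest=3 d=39 new=(10,6) → add node 4 parent=3 cost=8
5. q=(46,24) nearest=4 d=36 new=(12,8) → add node 5 parent=4 cost=10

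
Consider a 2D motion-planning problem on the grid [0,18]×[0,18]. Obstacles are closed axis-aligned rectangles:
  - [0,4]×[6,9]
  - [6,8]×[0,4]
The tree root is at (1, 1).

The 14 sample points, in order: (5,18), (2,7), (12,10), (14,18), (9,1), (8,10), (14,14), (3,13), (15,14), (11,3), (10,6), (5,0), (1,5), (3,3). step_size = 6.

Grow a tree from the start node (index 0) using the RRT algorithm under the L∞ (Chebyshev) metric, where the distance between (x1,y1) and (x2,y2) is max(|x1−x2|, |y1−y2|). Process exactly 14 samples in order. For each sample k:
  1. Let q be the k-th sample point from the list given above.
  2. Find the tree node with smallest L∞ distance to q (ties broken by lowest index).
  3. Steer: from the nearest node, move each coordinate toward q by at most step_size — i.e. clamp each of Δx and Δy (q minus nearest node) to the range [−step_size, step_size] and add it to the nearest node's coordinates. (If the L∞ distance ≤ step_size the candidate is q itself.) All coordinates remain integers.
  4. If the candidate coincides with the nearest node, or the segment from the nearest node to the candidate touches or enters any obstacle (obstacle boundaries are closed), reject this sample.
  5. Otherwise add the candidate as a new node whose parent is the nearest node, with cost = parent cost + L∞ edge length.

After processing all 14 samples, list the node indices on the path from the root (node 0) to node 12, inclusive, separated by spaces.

Path: 0 12

1. q=(5,18) nearest=0 d=17 new=(5,7) → add node 1 parent=0 cost=6
2. q=(2,7) nearest=1 d=3 new=(2,7) → blocked by [0,4]×[6,9], reject
3. q=(12,10) nearest=1 d=7 new=(11,10) → add node 2 parent=1 cost=12
4. q=(14,18) nearest=2 d=8 new=(14,16) → add node 3 parent=2 cost=18
5. q=(9,1) nearest=1 d=6 new=(9,1) → blocked by [6,8]×[0,4], reject
6. q=(8,10) nearest=1 d=3 new=(8,10) → add node 4 parent=1 cost=9
7. q=(14,14) nearest=3 d=2 new=(14,14) → add node 5 parent=3 cost=20
8. q=(3,13) nearest=4 d=5 new=(3,13) → add node 6 parent=4 cost=14
9. q=(15,14) nearest=5 d=1 new=(15,14) → add node 7 parent=5 cost=21
10. q=(11,3) nearest=1 d=6 new=(11,3) → add node 8 parent=1 cost=12
11. q=(10,6) nearest=8 d=3 new=(10,6) → add node 9 parent=8 cost=15
12. q=(5,0) nearest=0 d=4 new=(5,0) → add node 10 parent=0 cost=4
13. q=(1,5) nearest=0 d=4 new=(1,5) → add node 11 parent=0 cost=4
14. q=(3,3) nearest=0 d=2 new=(3,3) → add node 12 parent=0 cost=2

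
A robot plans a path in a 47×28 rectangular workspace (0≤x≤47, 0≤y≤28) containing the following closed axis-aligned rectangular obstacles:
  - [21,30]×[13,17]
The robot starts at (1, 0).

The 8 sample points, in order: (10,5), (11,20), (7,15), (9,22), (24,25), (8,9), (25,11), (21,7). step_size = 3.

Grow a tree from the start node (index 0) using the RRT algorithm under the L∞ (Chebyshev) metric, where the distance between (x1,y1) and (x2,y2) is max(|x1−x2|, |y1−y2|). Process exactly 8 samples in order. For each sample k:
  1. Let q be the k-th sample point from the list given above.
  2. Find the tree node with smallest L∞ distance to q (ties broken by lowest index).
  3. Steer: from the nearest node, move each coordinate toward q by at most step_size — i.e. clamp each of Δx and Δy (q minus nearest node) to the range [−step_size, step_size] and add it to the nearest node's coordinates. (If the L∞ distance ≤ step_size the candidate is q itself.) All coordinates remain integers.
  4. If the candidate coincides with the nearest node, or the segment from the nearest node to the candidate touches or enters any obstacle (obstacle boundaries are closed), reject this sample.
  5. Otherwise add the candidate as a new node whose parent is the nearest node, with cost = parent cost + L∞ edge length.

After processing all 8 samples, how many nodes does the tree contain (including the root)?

Node count: 9

1. q=(10,5) nearest=0 d=9 new=(4,3) → add node 1 parent=0 cost=3
2. q=(11,20) nearest=1 d=17 new=(7,6) → add node 2 parent=1 cost=6
3. q=(7,15) nearest=2 d=9 new=(7,9) → add node 3 parent=2 cost=9
4. q=(9,22) nearest=3 d=13 new=(9,12) → add node 4 parent=3 cost=12
5. q=(24,25) nearest=4 d=15 new=(12,15) → add node 5 parent=4 cost=15
6. q=(8,9) nearest=3 d=1 new=(8,9) → add node 6 parent=3 cost=10
7. q=(25,11) nearest=5 d=13 new=(15,12) → add node 7 parent=5 cost=18
8. q=(21,7) nearest=7 d=6 new=(18,9) → add node 8 parent=7 cost=21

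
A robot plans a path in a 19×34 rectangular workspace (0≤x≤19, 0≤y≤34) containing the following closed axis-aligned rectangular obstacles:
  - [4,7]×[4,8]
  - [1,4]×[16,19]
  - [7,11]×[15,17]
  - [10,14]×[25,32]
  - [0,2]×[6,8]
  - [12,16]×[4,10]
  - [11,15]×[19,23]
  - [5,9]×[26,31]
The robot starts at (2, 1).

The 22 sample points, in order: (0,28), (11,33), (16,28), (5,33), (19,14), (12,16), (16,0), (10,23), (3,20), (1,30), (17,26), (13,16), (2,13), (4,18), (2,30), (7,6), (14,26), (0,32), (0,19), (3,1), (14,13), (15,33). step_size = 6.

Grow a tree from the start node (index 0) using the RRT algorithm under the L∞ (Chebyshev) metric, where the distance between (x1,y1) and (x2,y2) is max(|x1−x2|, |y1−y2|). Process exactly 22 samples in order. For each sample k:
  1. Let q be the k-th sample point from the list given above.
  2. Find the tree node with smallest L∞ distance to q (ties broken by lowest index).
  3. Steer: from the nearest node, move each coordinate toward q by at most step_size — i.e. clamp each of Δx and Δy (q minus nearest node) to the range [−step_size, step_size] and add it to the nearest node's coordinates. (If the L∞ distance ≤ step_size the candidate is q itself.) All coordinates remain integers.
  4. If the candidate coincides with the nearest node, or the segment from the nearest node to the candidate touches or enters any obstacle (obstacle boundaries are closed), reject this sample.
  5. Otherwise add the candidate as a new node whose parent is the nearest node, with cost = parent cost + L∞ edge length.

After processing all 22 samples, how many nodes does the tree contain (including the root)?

1. q=(0,28) nearest=0 d=27 new=(0,7) → blocked by [0,2]×[6,8], reject
2. q=(11,33) nearest=0 d=32 new=(8,7) → blocked by [4,7]×[4,8], reject
3. q=(16,28) nearest=0 d=27 new=(8,7) → blocked by [4,7]×[4,8], reject
4. q=(5,33) nearest=0 d=32 new=(5,7) → blocked by [4,7]×[4,8], reject
5. q=(19,14) nearest=0 d=17 new=(8,7) → blocked by [4,7]×[4,8], reject
6. q=(12,16) nearest=0 d=15 new=(8,7) → blocked by [4,7]×[4,8], reject
7. q=(16,0) nearest=0 d=14 new=(8,0) → add node 1 parent=0 cost=6
8. q=(10,23) nearest=0 d=22 new=(8,7) → blocked by [4,7]×[4,8], reject
9. q=(3,20) nearest=0 d=19 new=(3,7) → add node 2 parent=0 cost=6
10. q=(1,30) nearest=2 d=23 new=(1,13) → add node 3 parent=2 cost=12
11. q=(17,26) nearest=3 d=16 new=(7,19) → blocked by [1,4]×[16,19], reject
12. q=(13,16) nearest=2 d=10 new=(9,13) → blocked by [4,7]×[4,8], reject
13. q=(2,13) nearest=3 d=1 new=(2,13) → add node 4 parent=3 cost=13
14. q=(4,18) nearest=3 d=5 new=(4,18) → blocked by [1,4]×[16,19], reject
15. q=(2,30) nearest=3 d=17 new=(2,19) → blocked by [1,4]×[16,19], reject
16. q=(7,6) nearest=2 d=4 new=(7,6) → blocked by [4,7]×[4,8], reject
17. q=(14,26) nearest=3 d=13 new=(7,19) → blocked by [1,4]×[16,19], reject
18. q=(0,32) nearest=3 d=19 new=(0,19) → add node 5 parent=3 cost=18
19. q=(0,19) nearest=5 d=0 → coincident, reject
20. q=(3,1) nearest=0 d=1 new=(3,1) → add node 6 parent=0 cost=1
21. q=(14,13) nearest=2 d=11 new=(9,13) → blocked by [4,7]×[4,8], reject
22. q=(15,33) nearest=5 d=15 new=(6,25) → add node 7 parent=5 cost=24

Node count: 8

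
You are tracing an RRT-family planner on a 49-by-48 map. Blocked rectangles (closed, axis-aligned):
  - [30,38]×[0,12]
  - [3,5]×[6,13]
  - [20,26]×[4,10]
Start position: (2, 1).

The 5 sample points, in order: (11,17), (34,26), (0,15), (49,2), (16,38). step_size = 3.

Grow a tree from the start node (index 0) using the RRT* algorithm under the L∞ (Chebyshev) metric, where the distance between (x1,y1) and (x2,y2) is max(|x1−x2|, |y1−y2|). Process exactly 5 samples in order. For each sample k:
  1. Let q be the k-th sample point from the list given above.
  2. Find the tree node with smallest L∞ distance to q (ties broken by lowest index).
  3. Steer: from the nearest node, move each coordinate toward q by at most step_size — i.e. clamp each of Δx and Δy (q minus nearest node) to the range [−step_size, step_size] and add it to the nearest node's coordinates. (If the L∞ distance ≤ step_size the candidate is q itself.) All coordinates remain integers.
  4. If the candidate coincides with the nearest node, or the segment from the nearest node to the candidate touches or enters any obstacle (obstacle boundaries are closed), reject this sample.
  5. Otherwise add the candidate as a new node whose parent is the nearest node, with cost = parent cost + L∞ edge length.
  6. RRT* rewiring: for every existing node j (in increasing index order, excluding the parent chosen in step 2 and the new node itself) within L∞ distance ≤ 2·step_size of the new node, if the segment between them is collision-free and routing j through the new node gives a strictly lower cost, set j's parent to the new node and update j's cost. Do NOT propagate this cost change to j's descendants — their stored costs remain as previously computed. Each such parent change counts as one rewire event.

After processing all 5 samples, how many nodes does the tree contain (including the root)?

Node count: 5

1. q=(11,17) nearest=0 d=16 new=(5,4) → add node 1 parent=0 cost=3
2. q=(34,26) nearest=1 d=29 new=(8,7) → add node 2 parent=1 cost=6
3. q=(0,15) nearest=2 d=8 new=(5,10) → blocked by [3,5]×[6,13], reject
4. q=(49,2) nearest=2 d=41 new=(11,4) → add node 3 parent=2 cost=9
5. q=(16,38) nearest=2 d=31 new=(11,10) → add node 4 parent=2 cost=9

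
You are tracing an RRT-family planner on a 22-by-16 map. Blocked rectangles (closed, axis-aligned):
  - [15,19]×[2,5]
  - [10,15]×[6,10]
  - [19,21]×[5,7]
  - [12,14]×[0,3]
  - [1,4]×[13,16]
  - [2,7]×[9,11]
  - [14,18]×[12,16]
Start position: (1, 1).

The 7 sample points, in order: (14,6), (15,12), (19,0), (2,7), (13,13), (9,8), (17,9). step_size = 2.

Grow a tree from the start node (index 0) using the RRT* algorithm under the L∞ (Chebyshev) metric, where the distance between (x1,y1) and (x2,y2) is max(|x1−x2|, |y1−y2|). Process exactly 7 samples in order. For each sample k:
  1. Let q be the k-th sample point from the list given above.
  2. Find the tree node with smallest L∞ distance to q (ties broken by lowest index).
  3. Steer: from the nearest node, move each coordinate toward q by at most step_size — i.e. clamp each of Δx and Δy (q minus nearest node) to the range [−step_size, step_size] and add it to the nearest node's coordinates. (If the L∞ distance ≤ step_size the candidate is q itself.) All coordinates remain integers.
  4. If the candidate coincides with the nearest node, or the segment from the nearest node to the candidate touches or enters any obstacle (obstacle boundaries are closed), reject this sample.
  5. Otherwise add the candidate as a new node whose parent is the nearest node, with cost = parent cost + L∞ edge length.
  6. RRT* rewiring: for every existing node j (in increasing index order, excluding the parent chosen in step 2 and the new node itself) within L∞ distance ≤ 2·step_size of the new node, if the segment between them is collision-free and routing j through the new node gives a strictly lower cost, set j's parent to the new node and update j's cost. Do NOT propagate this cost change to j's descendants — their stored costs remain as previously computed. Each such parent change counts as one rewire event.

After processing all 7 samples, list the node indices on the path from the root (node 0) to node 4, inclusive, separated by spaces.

Path: 0 1 2 4

1. q=(14,6) nearest=0 d=13 new=(3,3) → add node 1 parent=0 cost=2
2. q=(15,12) nearest=1 d=12 new=(5,5) → add node 2 parent=1 cost=4
3. q=(19,0) nearest=2 d=14 new=(7,3) → add node 3 parent=2 cost=6
4. q=(2,7) nearest=2 d=3 new=(3,7) → add node 4 parent=2 cost=6
5. q=(13,13) nearest=2 d=8 new=(7,7) → add node 5 parent=2 cost=6
6. q=(9,8) nearest=5 d=2 new=(9,8) → add node 6 parent=5 cost=8
7. q=(17,9) nearest=6 d=8 new=(11,9) → blocked by [10,15]×[6,10], reject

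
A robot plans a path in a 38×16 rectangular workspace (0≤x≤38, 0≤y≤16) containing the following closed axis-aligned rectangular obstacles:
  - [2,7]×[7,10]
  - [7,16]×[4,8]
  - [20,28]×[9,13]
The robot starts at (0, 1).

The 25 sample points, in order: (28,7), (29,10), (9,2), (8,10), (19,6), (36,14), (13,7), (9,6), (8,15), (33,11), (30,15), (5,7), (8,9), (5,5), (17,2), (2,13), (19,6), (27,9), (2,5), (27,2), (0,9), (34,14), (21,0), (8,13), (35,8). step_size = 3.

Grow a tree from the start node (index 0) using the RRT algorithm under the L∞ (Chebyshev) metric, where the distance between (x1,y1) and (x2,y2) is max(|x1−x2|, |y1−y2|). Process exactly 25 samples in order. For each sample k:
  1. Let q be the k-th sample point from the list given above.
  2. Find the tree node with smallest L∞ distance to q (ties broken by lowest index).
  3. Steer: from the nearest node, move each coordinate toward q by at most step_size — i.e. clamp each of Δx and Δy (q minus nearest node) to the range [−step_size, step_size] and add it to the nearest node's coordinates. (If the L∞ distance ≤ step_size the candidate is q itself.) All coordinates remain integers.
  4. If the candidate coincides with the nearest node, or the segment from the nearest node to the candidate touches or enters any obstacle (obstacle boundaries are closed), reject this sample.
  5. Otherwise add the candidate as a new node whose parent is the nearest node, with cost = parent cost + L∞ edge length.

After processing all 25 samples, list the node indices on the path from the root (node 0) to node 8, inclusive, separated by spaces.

Path: 0 1 2 4 6 8

1. q=(28,7) nearest=0 d=28 new=(3,4) → add node 1 parent=0 cost=3
2. q=(29,10) nearest=1 d=26 new=(6,7) → blocked by [2,7]×[7,10], reject
3. q=(9,2) nearest=1 d=6 new=(6,2) → add node 2 parent=1 cost=6
4. q=(8,10) nearest=1 d=6 new=(6,7) → blocked by [2,7]×[7,10], reject
5. q=(19,6) nearest=2 d=13 new=(9,5) → blocked by [7,16]×[4,8], reject
6. q=(36,14) nearest=2 d=30 new=(9,5) → blocked by [7,16]×[4,8], reject
7. q=(13,7) nearest=2 d=7 new=(9,5) → blocked by [7,16]×[4,8], reject
8. q=(9,6) nearest=2 d=4 new=(9,5) → blocked by [7,16]×[4,8], reject
9. q=(8,15) nearest=1 d=11 new=(6,7) → blocked by [2,7]×[7,10], reject
10. q=(33,11) nearest=2 d=27 new=(9,5) → blocked by [7,16]×[4,8], reject
11. q=(30,15) nearest=2 d=24 new=(9,5) → blocked by [7,16]×[4,8], reject
12. q=(5,7) nearest=1 d=3 new=(5,7) → blocked by [2,7]×[7,10], reject
13. q=(8,9) nearest=1 d=5 new=(6,7) → blocked by [2,7]×[7,10], reject
14. q=(5,5) nearest=1 d=2 new=(5,5) → add node 3 parent=1 cost=5
15. q=(17,2) nearest=2 d=11 new=(9,2) → add node 4 parent=2 cost=9
16. q=(2,13) nearest=3 d=8 new=(2,8) → blocked by [2,7]×[7,10], reject
17. q=(19,6) nearest=4 d=10 new=(12,5) → blocked by [7,16]×[4,8], reject
18. q=(27,9) nearest=4 d=18 new=(12,5) → blocked by [7,16]×[4,8], reject
19. q=(2,5) nearest=1 d=1 new=(2,5) → add node 5 parent=1 cost=4
20. q=(27,2) nearest=4 d=18 new=(12,2) → add node 6 parent=4 cost=12
21. q=(0,9) nearest=5 d=4 new=(0,8) → add node 7 parent=5 cost=7
22. q=(34,14) nearest=6 d=22 new=(15,5) → blocked by [7,16]×[4,8], reject
23. q=(21,0) nearest=6 d=9 new=(15,0) → add node 8 parent=6 cost=15
24. q=(8,13) nearest=3 d=8 new=(8,8) → blocked by [2,7]×[7,10], reject
25. q=(35,8) nearest=8 d=20 new=(18,3) → add node 9 parent=8 cost=18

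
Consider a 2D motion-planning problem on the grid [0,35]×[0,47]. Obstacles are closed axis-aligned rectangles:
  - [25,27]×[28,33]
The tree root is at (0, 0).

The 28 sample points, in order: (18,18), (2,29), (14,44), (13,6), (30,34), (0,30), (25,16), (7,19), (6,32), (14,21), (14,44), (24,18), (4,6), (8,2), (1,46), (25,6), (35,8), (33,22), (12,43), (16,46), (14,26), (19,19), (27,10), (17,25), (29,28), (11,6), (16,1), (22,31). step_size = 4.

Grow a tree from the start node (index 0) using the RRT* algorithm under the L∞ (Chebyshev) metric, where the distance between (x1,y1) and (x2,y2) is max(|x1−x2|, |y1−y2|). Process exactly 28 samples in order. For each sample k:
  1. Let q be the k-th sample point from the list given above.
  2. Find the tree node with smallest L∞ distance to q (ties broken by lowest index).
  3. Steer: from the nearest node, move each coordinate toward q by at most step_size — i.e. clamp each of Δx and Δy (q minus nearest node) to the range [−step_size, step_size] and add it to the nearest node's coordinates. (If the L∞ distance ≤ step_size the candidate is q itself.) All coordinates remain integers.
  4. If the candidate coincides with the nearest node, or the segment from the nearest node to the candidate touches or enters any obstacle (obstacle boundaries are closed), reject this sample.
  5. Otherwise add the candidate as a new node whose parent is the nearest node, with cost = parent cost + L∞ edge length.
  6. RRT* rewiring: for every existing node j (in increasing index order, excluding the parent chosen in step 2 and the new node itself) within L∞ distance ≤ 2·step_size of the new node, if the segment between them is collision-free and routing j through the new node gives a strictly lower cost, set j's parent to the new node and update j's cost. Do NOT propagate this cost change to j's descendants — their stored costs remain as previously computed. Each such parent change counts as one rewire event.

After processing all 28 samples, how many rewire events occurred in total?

Rewire events: 1

1. q=(18,18) nearest=0 d=18 new=(4,4) → add node 1 parent=0 cost=4
2. q=(2,29) nearest=1 d=25 new=(2,8) → add node 2 parent=1 cost=8
3. q=(14,44) nearest=2 d=36 new=(6,12) → add node 3 parent=2 cost=12
4. q=(13,6) nearest=3 d=7 new=(10,8) → add node 4 parent=3 cost=16
5. q=(30,34) nearest=3 d=24 new=(10,16) → add node 5 parent=3 cost=16
6. q=(0,30) nearest=5 d=14 new=(6,20) → add node 6 parent=5 cost=20
7. q=(25,16) nearest=4 d=15 new=(14,12) → add node 7 parent=4 cost=20
8. q=(7,19) nearest=6 d=1 new=(7,19) → add node 8 parent=6 cost=21
9. q=(6,32) nearest=6 d=12 new=(6,24) → add node 9 parent=6 cost=24
10. q=(14,21) nearest=5 d=5 new=(14,20) → add node 10 parent=5 cost=20
11. q=(14,44) nearest=9 d=20 new=(10,28) → add node 11 parent=9 cost=28
12. q=(24,18) nearest=7 d=10 new=(18,16) → add node 12 parent=7 cost=24
13. q=(4,6) nearest=1 d=2 new=(4,6) → add node 13 parent=1 cost=6; rewire 4→13 (12<16)
14. q=(8,2) nearest=1 d=4 new=(8,2) → add node 14 parent=1 cost=8
15. q=(1,46) nearest=11 d=18 new=(6,32) → add node 15 parent=11 cost=32
16. q=(25,6) nearest=12 d=10 new=(22,12) → add node 16 parent=12 cost=28
17. q=(35,8) nearest=16 d=13 new=(26,8) → add node 17 parent=16 cost=32
18. q=(33,22) nearest=16 d=11 new=(26,16) → add node 18 parent=16 cost=32
19. q=(12,43) nearest=15 d=11 new=(10,36) → add node 19 parent=15 cost=36
20. q=(16,46) nearest=19 d=10 new=(14,40) → add node 20 parent=19 cost=40
21. q=(14,26) nearest=11 d=4 new=(14,26) → add node 21 parent=11 cost=32
22. q=(19,19) nearest=12 d=3 new=(19,19) → add node 22 parent=12 cost=27
23. q=(27,10) nearest=17 d=2 new=(27,10) → add node 23 parent=17 cost=34
24. q=(17,25) nearest=21 d=3 new=(17,25) → add node 24 parent=21 cost=35
25. q=(29,28) nearest=22 d=10 new=(23,23) → add node 25 parent=22 cost=31
26. q=(11,6) nearest=4 d=2 new=(11,6) → add node 26 parent=4 cost=14
27. q=(16,1) nearest=26 d=5 new=(15,2) → add node 27 parent=26 cost=18
28. q=(22,31) nearest=24 d=6 new=(21,29) → add node 28 parent=24 cost=39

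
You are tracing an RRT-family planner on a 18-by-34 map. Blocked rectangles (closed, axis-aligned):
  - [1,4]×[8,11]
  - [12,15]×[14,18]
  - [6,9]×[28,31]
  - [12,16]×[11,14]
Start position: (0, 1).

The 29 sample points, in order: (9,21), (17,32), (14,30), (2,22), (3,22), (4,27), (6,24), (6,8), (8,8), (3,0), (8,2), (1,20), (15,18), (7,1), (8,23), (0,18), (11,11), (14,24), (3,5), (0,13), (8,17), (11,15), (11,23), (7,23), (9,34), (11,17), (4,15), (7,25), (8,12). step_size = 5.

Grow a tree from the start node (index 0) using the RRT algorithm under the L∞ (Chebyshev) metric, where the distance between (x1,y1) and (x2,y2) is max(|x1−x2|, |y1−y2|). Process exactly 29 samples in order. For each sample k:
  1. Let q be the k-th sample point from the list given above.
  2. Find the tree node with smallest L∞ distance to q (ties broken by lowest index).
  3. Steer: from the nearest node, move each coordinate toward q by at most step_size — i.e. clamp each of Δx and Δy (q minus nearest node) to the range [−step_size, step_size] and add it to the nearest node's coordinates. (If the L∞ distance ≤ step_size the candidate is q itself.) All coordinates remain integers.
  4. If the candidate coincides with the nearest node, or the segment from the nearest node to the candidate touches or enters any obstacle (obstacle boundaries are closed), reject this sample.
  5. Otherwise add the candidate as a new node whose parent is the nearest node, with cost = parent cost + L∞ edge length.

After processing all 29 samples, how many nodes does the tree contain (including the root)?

1. q=(9,21) nearest=0 d=20 new=(5,6) → add node 1 parent=0 cost=5
2. q=(17,32) nearest=1 d=26 new=(10,11) → add node 2 parent=1 cost=10
3. q=(14,30) nearest=2 d=19 new=(14,16) → blocked by [12,15]×[14,18], reject
4. q=(2,22) nearest=2 d=11 new=(5,16) → add node 3 parent=2 cost=15
5. q=(3,22) nearest=3 d=6 new=(3,21) → add node 4 parent=3 cost=20
6. q=(4,27) nearest=4 d=6 new=(4,26) → add node 5 parent=4 cost=25
7. q=(6,24) nearest=5 d=2 new=(6,24) → add node 6 parent=5 cost=27
8. q=(6,8) nearest=1 d=2 new=(6,8) → add node 7 parent=1 cost=7
9. q=(8,8) nearest=7 d=2 new=(8,8) → add node 8 parent=7 cost=9
10. q=(3,0) nearest=0 d=3 new=(3,0) → add node 9 parent=0 cost=3
11. q=(8,2) nearest=1 d=4 new=(8,2) → add node 10 parent=1 cost=9
12. q=(1,20) nearest=4 d=2 new=(1,20) → add node 11 parent=4 cost=22
13. q=(15,18) nearest=2 d=7 new=(15,16) → blocked by [12,15]×[14,18], reject
14. q=(7,1) nearest=10 d=1 new=(7,1) → add node 12 parent=10 cost=10
15. q=(8,23) nearest=6 d=2 new=(8,23) → add node 13 parent=6 cost=29
16. q=(0,18) nearest=11 d=2 new=(0,18) → add node 14 parent=11 cost=24
17. q=(11,11) nearest=2 d=1 new=(11,11) → add node 15 parent=2 cost=11
18. q=(14,24) nearest=13 d=6 new=(13,24) → add node 16 parent=13 cost=34
19. q=(3,5) nearest=1 d=2 new=(3,5) → add node 17 parent=1 cost=7
20. q=(0,13) nearest=3 d=5 new=(0,13) → add node 18 parent=3 cost=20
21. q=(8,17) nearest=3 d=3 new=(8,17) → add node 19 parent=3 cost=18
22. q=(11,15) nearest=19 d=3 new=(11,15) → add node 20 parent=19 cost=21
23. q=(11,23) nearest=16 d=2 new=(11,23) → add node 21 parent=16 cost=36
24. q=(7,23) nearest=6 d=1 new=(7,23) → add node 22 parent=6 cost=28
25. q=(9,34) nearest=5 d=8 new=(9,31) → blocked by [6,9]×[28,31], reject
26. q=(11,17) nearest=20 d=2 new=(11,17) → add node 23 parent=20 cost=23
27. q=(4,15) nearest=3 d=1 new=(4,15) → add node 24 parent=3 cost=16
28. q=(7,25) nearest=6 d=1 new=(7,25) → add node 25 parent=6 cost=28
29. q=(8,12) nearest=2 d=2 new=(8,12) → add node 26 parent=2 cost=12

Node count: 27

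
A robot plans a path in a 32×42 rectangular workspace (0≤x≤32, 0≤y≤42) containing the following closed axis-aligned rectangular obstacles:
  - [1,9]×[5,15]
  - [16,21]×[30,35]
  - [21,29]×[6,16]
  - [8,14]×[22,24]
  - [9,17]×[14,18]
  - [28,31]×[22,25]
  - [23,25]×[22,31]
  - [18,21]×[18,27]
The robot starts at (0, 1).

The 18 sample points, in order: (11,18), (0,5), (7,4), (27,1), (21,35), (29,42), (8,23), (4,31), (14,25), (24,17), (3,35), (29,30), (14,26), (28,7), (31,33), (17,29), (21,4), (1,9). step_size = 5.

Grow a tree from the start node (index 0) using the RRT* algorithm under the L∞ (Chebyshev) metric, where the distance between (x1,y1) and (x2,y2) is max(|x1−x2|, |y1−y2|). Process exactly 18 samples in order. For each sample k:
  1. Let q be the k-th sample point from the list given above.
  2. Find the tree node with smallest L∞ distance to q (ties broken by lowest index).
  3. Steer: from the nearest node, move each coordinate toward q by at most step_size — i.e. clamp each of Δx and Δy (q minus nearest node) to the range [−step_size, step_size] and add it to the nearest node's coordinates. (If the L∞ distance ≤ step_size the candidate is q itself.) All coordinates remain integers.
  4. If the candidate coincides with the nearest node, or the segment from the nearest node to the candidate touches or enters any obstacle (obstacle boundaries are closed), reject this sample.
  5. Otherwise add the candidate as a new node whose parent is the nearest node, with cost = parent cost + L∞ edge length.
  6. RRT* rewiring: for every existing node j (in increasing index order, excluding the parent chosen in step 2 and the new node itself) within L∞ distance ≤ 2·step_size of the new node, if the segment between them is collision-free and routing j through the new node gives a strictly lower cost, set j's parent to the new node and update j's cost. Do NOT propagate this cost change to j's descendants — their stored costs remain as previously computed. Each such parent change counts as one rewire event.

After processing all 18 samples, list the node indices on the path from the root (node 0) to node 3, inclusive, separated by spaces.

Path: 0 2 3

1. q=(11,18) nearest=0 d=17 new=(5,6) → blocked by [1,9]×[5,15], reject
2. q=(0,5) nearest=0 d=4 new=(0,5) → add node 1 parent=0 cost=4
3. q=(7,4) nearest=0 d=7 new=(5,4) → add node 2 parent=0 cost=5
4. q=(27,1) nearest=2 d=22 new=(10,1) → add node 3 parent=2 cost=10
5. q=(21,35) nearest=1 d=30 new=(5,10) → blocked by [1,9]×[5,15], reject
6. q=(29,42) nearest=1 d=37 new=(5,10) → blocked by [1,9]×[5,15], reject
7. q=(8,23) nearest=1 d=18 new=(5,10) → blocked by [1,9]×[5,15], reject
8. q=(4,31) nearest=1 d=26 new=(4,10) → blocked by [1,9]×[5,15], reject
9. q=(14,25) nearest=1 d=20 new=(5,10) → blocked by [1,9]×[5,15], reject
10. q=(24,17) nearest=3 d=16 new=(15,6) → add node 4 parent=3 cost=15
11. q=(3,35) nearest=4 d=29 new=(10,11) → add node 5 parent=4 cost=20
12. q=(29,30) nearest=5 d=19 new=(15,16) → blocked by [9,17]×[14,18], reject
13. q=(14,26) nearest=5 d=15 new=(14,16) → blocked by [9,17]×[14,18], reject
14. q=(28,7) nearest=4 d=13 new=(20,7) → add node 6 parent=4 cost=20
15. q=(31,33) nearest=5 d=22 new=(15,16) → blocked by [9,17]×[14,18], reject
16. q=(17,29) nearest=5 d=18 new=(15,16) → blocked by [9,17]×[14,18], reject
17. q=(21,4) nearest=6 d=3 new=(21,4) → add node 7 parent=6 cost=23
18. q=(1,9) nearest=1 d=4 new=(1,9) → blocked by [1,9]×[5,15], reject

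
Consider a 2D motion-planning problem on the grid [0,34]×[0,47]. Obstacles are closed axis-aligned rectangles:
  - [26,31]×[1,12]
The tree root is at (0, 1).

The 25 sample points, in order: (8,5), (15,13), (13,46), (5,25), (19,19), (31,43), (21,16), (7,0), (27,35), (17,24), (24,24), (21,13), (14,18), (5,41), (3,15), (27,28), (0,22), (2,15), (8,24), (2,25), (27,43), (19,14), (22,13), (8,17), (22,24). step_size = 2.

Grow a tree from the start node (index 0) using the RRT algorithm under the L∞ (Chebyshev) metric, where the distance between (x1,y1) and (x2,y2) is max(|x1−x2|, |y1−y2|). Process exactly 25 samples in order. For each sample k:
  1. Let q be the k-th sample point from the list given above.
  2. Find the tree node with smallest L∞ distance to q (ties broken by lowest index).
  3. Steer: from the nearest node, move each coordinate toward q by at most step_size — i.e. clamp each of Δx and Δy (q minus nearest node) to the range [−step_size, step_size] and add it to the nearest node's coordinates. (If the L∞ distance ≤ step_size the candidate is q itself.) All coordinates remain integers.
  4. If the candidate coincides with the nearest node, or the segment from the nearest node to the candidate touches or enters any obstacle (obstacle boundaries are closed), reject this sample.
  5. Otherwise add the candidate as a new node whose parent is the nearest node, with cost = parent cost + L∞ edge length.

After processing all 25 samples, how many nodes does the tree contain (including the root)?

1. q=(8,5) nearest=0 d=8 new=(2,3) → add node 1 parent=0 cost=2
2. q=(15,13) nearest=1 d=13 new=(4,5) → add node 2 parent=1 cost=4
3. q=(13,46) nearest=2 d=41 new=(6,7) → add node 3 parent=2 cost=6
4. q=(5,25) nearest=3 d=18 new=(5,9) → add node 4 parent=3 cost=8
5. q=(19,19) nearest=3 d=13 new=(8,9) → add node 5 parent=3 cost=8
6. q=(31,43) nearest=4 d=34 new=(7,11) → add node 6 parent=4 cost=10
7. q=(21,16) nearest=5 d=13 new=(10,11) → add node 7 parent=5 cost=10
8. q=(7,0) nearest=1 d=5 new=(4,1) → add node 8 parent=1 cost=4
9. q=(27,35) nearest=6 d=24 new=(9,13) → add node 9 parent=6 cost=12
10. q=(17,24) nearest=9 d=11 new=(11,15) → add node 10 parent=9 cost=14
11. q=(24,24) nearest=10 d=13 new=(13,17) → add node 11 parent=10 cost=16
12. q=(21,13) nearest=11 d=8 new=(15,15) → add node 12 parent=11 cost=18
13. q=(14,18) nearest=11 d=1 new=(14,18) → add node 13 parent=11 cost=17
14. q=(5,41) nearest=13 d=23 new=(12,20) → add node 14 parent=13 cost=19
15. q=(3,15) nearest=6 d=4 new=(5,13) → add node 15 parent=6 cost=12
16. q=(27,28) nearest=12 d=13 new=(17,17) → add node 16 parent=12 cost=20
17. q=(0,22) nearest=9 d=9 new=(7,15) → add node 17 parent=9 cost=14
18. q=(2,15) nearest=15 d=3 new=(3,15) → add node 18 parent=15 cost=14
19. q=(8,24) nearest=14 d=4 new=(10,22) → add node 19 parent=14 cost=21
20. q=(2,25) nearest=19 d=8 new=(8,24) → add node 20 parent=19 cost=23
21. q=(27,43) nearest=20 d=19 new=(10,26) → add node 21 parent=20 cost=25
22. q=(19,14) nearest=16 d=3 new=(19,15) → add node 22 parent=16 cost=22
23. q=(22,13) nearest=22 d=3 new=(21,13) → add node 23 parent=22 cost=24
24. q=(8,17) nearest=17 d=2 new=(8,17) → add node 24 parent=17 cost=16
25. q=(22,24) nearest=16 d=7 new=(19,19) → add node 25 parent=16 cost=22

Node count: 26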